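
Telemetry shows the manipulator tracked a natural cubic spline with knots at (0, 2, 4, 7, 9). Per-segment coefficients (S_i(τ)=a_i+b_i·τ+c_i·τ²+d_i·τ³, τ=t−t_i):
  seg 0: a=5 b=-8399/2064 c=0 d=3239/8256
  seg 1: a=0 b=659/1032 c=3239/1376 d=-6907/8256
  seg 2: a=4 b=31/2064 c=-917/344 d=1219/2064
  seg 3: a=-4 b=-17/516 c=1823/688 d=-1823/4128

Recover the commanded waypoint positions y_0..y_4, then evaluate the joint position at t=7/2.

y_0=5 y_1=0 y_2=4 y_3=-4 y_4=3
S(7/2) = 75529/22016

y_0 = S_0(0) = a_0 = 5
y_1 = S_1(0) = a_1 = 0
y_2 = S_2(0) = a_2 = 4
y_3 = S_3(0) = a_3 = -4
y_4 = S_3(2) = 3
t_q=7/2 is in segment 1 (τ=3/2); S_1(τ)=75529/22016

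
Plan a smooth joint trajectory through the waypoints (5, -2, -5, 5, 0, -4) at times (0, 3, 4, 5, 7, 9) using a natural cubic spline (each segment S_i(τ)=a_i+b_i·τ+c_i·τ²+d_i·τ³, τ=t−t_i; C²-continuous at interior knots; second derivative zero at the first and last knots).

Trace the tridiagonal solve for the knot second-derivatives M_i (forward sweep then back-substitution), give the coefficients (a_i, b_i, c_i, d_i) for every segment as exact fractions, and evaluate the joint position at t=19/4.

  seg 0: a=5 b=-407/780 c=0 d=-157/780
  seg 1: a=-2 b=-2323/390 c=-471/260 d=3719/780
  seg 2: a=-5 b=737/156 c=812/65 d=-433/60
  seg 3: a=5 b=3143/390 c=-2381/260 d=605/312
  seg 4: a=0 b=-1034/195 c=161/65 d=-161/390
S(19/4) = 42027/16640

Δ: Δ0=-7/3, Δ1=-3, Δ2=10, Δ3=-5/2, Δ4=-2
row 1: diag=8, rhs=-4; c'=1/8, d'=-1/2
row 2: denom=4−1·1/8=31/8; d'=(78−1·-1/2)/(31/8)=628/31
row 3: denom=6−1·8/31=178/31; d'=(-75−1·628/31)/(178/31)=-2953/178
row 4: denom=8−2·31/89=650/89; d'=(3−2·-2953/178)/(650/89)=322/65
back: M4=322/65
back: M3=-2953/178−31/89·322/65=-2381/130
back: M2=628/31−8/31·-2381/130=1624/65
back: M1=-1/2−1/8·1624/65=-471/130
M: M0=0, M1=-471/130, M2=1624/65, M3=-2381/130, M4=322/65, M5=0
seg 0: a=5, c=M0/2=0, d=(M1−M0)/(6·3)=-157/780, b=Δ0−h0·(2M0+M1)/6=-407/780
seg 1: a=-2, c=M1/2=-471/260, d=(M2−M1)/(6·1)=3719/780, b=Δ1−h1·(2M1+M2)/6=-2323/390
seg 2: a=-5, c=M2/2=812/65, d=(M3−M2)/(6·1)=-433/60, b=Δ2−h2·(2M2+M3)/6=737/156
seg 3: a=5, c=M3/2=-2381/260, d=(M4−M3)/(6·2)=605/312, b=Δ3−h3·(2M3+M4)/6=3143/390
seg 4: a=0, c=M4/2=161/65, d=(M5−M4)/(6·2)=-161/390, b=Δ4−h4·(2M4+M5)/6=-1034/195
t_q=19/4 → seg 2, τ=3/4; S=-5+737/156·τ+812/65·τ²+-433/60·τ³=42027/16640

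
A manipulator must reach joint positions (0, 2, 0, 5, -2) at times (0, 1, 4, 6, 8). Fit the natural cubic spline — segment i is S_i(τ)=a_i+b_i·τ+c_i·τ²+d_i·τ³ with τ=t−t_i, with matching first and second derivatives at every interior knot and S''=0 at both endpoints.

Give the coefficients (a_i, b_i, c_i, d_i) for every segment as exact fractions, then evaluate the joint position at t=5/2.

  seg 0: a=0 b=520/201 c=0 d=-118/201
  seg 1: a=2 b=166/201 c=-118/67 d=254/603
  seg 2: a=0 b=328/201 c=136/67 d=-1283/1608
  seg 3: a=5 b=71/402 c=-739/268 d=739/1608
S(5/2) = 187/268

Δ: Δ0=2, Δ1=-2/3, Δ2=5/2, Δ3=-7/2
row 1: diag=8, rhs=-16; c'=3/8, d'=-2
row 2: denom=10−3·3/8=71/8; d'=(19−3·-2)/(71/8)=200/71
row 3: denom=8−2·16/71=536/71; d'=(-36−2·200/71)/(536/71)=-739/134
back: M3=-739/134
back: M2=200/71−16/71·-739/134=272/67
back: M1=-2−3/8·272/67=-236/67
M: M0=0, M1=-236/67, M2=272/67, M3=-739/134, M4=0
seg 0: a=0, c=M0/2=0, d=(M1−M0)/(6·1)=-118/201, b=Δ0−h0·(2M0+M1)/6=520/201
seg 1: a=2, c=M1/2=-118/67, d=(M2−M1)/(6·3)=254/603, b=Δ1−h1·(2M1+M2)/6=166/201
seg 2: a=0, c=M2/2=136/67, d=(M3−M2)/(6·2)=-1283/1608, b=Δ2−h2·(2M2+M3)/6=328/201
seg 3: a=5, c=M3/2=-739/268, d=(M4−M3)/(6·2)=739/1608, b=Δ3−h3·(2M3+M4)/6=71/402
t_q=5/2 → seg 1, τ=3/2; S=2+166/201·τ+-118/67·τ²+254/603·τ³=187/268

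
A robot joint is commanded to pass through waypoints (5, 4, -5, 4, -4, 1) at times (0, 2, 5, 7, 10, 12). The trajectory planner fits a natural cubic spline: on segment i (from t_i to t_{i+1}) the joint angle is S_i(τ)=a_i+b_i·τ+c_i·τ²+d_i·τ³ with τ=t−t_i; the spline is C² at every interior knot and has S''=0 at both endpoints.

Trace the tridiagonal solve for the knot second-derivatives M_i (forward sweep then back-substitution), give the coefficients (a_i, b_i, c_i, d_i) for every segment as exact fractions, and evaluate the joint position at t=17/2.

  seg 0: a=5 b=11101/15762 c=0 d=-9491/31524
  seg 1: a=4 b=-45845/15762 c=-9491/5254 d=41989/70929
  seg 2: a=-5 b=35251/15762 c=55505/15762 d=-509/426
  seg 3: a=4 b=10425/5254 c=-57493/15762 d=49586/70929
  seg 4: a=-4 b=-5389/5254 c=13893/5254 d=-4631/10508
S(17/2) = 23721/21016

Δ: Δ0=-1/2, Δ1=-3, Δ2=9/2, Δ3=-8/3, Δ4=5/2
row 1: diag=10, rhs=-15; c'=3/10, d'=-3/2
row 2: denom=10−3·3/10=91/10; d'=(45−3·-3/2)/(91/10)=495/91
row 3: denom=10−2·20/91=870/91; d'=(-43−2·495/91)/(870/91)=-4903/870
row 4: denom=10−3·91/290=2627/290; d'=(31−3·-4903/870)/(2627/290)=13893/2627
back: M4=13893/2627
back: M3=-4903/870−91/290·13893/2627=-57493/7881
back: M2=495/91−20/91·-57493/7881=55505/7881
back: M1=-3/2−3/10·55505/7881=-9491/2627
M: M0=0, M1=-9491/2627, M2=55505/7881, M3=-57493/7881, M4=13893/2627, M5=0
seg 0: a=5, c=M0/2=0, d=(M1−M0)/(6·2)=-9491/31524, b=Δ0−h0·(2M0+M1)/6=11101/15762
seg 1: a=4, c=M1/2=-9491/5254, d=(M2−M1)/(6·3)=41989/70929, b=Δ1−h1·(2M1+M2)/6=-45845/15762
seg 2: a=-5, c=M2/2=55505/15762, d=(M3−M2)/(6·2)=-509/426, b=Δ2−h2·(2M2+M3)/6=35251/15762
seg 3: a=4, c=M3/2=-57493/15762, d=(M4−M3)/(6·3)=49586/70929, b=Δ3−h3·(2M3+M4)/6=10425/5254
seg 4: a=-4, c=M4/2=13893/5254, d=(M5−M4)/(6·2)=-4631/10508, b=Δ4−h4·(2M4+M5)/6=-5389/5254
t_q=17/2 → seg 3, τ=3/2; S=4+10425/5254·τ+-57493/15762·τ²+49586/70929·τ³=23721/21016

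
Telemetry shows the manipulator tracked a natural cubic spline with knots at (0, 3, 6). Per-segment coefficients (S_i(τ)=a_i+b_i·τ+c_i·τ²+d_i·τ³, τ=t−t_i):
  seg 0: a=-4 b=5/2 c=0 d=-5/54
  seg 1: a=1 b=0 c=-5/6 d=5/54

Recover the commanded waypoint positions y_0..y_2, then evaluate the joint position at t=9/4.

y_0 = S_0(0) = a_0 = -4
y_1 = S_1(0) = a_1 = 1
y_2 = S_1(3) = -4
t_q=9/4 is in segment 0 (τ=9/4); S_0(τ)=73/128

y_0=-4 y_1=1 y_2=-4
S(9/4) = 73/128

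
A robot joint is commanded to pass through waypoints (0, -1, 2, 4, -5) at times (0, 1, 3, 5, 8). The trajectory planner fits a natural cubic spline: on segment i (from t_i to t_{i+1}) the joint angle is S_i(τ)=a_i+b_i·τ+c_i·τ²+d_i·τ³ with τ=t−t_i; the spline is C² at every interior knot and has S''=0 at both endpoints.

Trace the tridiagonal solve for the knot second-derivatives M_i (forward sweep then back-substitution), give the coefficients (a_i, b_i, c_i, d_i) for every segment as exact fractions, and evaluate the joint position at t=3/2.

Δ: Δ0=-1, Δ1=3/2, Δ2=1, Δ3=-3
row 1: diag=6, rhs=15; c'=1/3, d'=5/2
row 2: denom=8−2·1/3=22/3; d'=(-3−2·5/2)/(22/3)=-12/11
row 3: denom=10−2·3/11=104/11; d'=(-24−2·-12/11)/(104/11)=-30/13
back: M3=-30/13
back: M2=-12/11−3/11·-30/13=-6/13
back: M1=5/2−1/3·-6/13=69/26
M: M0=0, M1=69/26, M2=-6/13, M3=-30/13, M4=0
seg 0: a=0, c=M0/2=0, d=(M1−M0)/(6·1)=23/52, b=Δ0−h0·(2M0+M1)/6=-75/52
seg 1: a=-1, c=M1/2=69/52, d=(M2−M1)/(6·2)=-27/104, b=Δ1−h1·(2M1+M2)/6=-3/26
seg 2: a=2, c=M2/2=-3/13, d=(M3−M2)/(6·2)=-2/13, b=Δ2−h2·(2M2+M3)/6=27/13
seg 3: a=4, c=M3/2=-15/13, d=(M4−M3)/(6·3)=5/39, b=Δ3−h3·(2M3+M4)/6=-9/13
t_q=3/2 → seg 1, τ=1/2; S=-1+-3/26·τ+69/52·τ²+-27/104·τ³=-631/832

  seg 0: a=0 b=-75/52 c=0 d=23/52
  seg 1: a=-1 b=-3/26 c=69/52 d=-27/104
  seg 2: a=2 b=27/13 c=-3/13 d=-2/13
  seg 3: a=4 b=-9/13 c=-15/13 d=5/39
S(3/2) = -631/832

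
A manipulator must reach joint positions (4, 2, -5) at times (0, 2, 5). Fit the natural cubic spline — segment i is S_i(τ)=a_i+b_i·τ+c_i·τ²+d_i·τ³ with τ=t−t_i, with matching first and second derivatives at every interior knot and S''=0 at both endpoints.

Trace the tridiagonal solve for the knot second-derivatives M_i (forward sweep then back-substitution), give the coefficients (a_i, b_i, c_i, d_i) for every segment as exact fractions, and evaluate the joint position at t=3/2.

  seg 0: a=4 b=-11/15 c=0 d=-1/15
  seg 1: a=2 b=-23/15 c=-2/5 d=2/45
S(3/2) = 107/40

Δ: Δ0=-1, Δ1=-7/3
row 1: diag=10, rhs=-8; c'=3/10, d'=-4/5
back: M1=-4/5
M: M0=0, M1=-4/5, M2=0
seg 0: a=4, c=M0/2=0, d=(M1−M0)/(6·2)=-1/15, b=Δ0−h0·(2M0+M1)/6=-11/15
seg 1: a=2, c=M1/2=-2/5, d=(M2−M1)/(6·3)=2/45, b=Δ1−h1·(2M1+M2)/6=-23/15
t_q=3/2 → seg 0, τ=3/2; S=4+-11/15·τ+0·τ²+-1/15·τ³=107/40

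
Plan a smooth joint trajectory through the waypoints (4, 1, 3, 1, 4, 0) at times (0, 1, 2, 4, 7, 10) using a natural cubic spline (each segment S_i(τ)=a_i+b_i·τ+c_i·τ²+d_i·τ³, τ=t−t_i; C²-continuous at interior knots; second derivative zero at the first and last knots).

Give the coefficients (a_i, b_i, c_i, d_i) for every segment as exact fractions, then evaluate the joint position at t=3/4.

Δ: Δ0=-3, Δ1=2, Δ2=-1, Δ3=1, Δ4=-4/3
row 1: diag=4, rhs=30; c'=1/4, d'=15/2
row 2: denom=6−1·1/4=23/4; d'=(-18−1·15/2)/(23/4)=-102/23
row 3: denom=10−2·8/23=214/23; d'=(12−2·-102/23)/(214/23)=240/107
row 4: denom=12−3·69/214=2361/214; d'=(-14−3·240/107)/(2361/214)=-4436/2361
back: M4=-4436/2361
back: M3=240/107−69/214·-4436/2361=2242/787
back: M2=-102/23−8/23·2242/787=-4270/787
back: M1=15/2−1/4·-4270/787=6970/787
M: M0=0, M1=6970/787, M2=-4270/787, M3=2242/787, M4=-4436/2361, M5=0
seg 0: a=4, c=M0/2=0, d=(M1−M0)/(6·1)=3485/2361, b=Δ0−h0·(2M0+M1)/6=-10568/2361
seg 1: a=1, c=M1/2=3485/787, d=(M2−M1)/(6·1)=-5620/2361, b=Δ1−h1·(2M1+M2)/6=-113/2361
seg 2: a=3, c=M2/2=-2135/787, d=(M3−M2)/(6·2)=1628/2361, b=Δ2−h2·(2M2+M3)/6=3937/2361
seg 3: a=1, c=M3/2=1121/787, d=(M4−M3)/(6·3)=-5581/21249, b=Δ3−h3·(2M3+M4)/6=-2147/2361
seg 4: a=4, c=M4/2=-2218/2361, d=(M5−M4)/(6·3)=2218/21249, b=Δ4−h4·(2M4+M5)/6=1288/2361
t_q=3/4 → seg 0, τ=3/4; S=4+-10568/2361·τ+0·τ²+3485/2361·τ³=63749/50368

  seg 0: a=4 b=-10568/2361 c=0 d=3485/2361
  seg 1: a=1 b=-113/2361 c=3485/787 d=-5620/2361
  seg 2: a=3 b=3937/2361 c=-2135/787 d=1628/2361
  seg 3: a=1 b=-2147/2361 c=1121/787 d=-5581/21249
  seg 4: a=4 b=1288/2361 c=-2218/2361 d=2218/21249
S(3/4) = 63749/50368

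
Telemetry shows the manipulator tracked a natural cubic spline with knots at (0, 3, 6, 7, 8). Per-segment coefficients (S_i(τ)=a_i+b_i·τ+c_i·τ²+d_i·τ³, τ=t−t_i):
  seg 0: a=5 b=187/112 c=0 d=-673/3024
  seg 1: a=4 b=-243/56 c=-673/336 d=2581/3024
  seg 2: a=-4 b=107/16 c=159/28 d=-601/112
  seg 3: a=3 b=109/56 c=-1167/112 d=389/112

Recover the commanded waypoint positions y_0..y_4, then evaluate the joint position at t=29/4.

y_0 = S_0(0) = a_0 = 5
y_1 = S_1(0) = a_1 = 4
y_2 = S_2(0) = a_2 = -4
y_3 = S_3(0) = a_3 = 3
y_4 = S_3(1) = -2
t_q=29/4 is in segment 3 (τ=1/4); S_3(τ)=2959/1024

y_0=5 y_1=4 y_2=-4 y_3=3 y_4=-2
S(29/4) = 2959/1024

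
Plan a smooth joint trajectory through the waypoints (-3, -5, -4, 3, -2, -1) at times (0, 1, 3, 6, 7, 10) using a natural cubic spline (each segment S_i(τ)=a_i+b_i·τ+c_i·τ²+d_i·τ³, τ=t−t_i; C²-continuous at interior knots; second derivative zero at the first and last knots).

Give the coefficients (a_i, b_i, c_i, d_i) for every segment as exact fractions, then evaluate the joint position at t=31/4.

  seg 0: a=-3 b=-581/258 c=0 d=65/258
  seg 1: a=-5 b=-193/129 c=65/86 d=125/1032
  seg 2: a=-4 b=769/258 c=255/172 d=-2629/4644
  seg 3: a=3 b=-1759/516 c=-466/129 d=1043/516
  seg 4: a=-2 b=-393/86 c=1265/516 d=-1265/4644
S(31/4) = -45829/11008

Δ: Δ0=-2, Δ1=1/2, Δ2=7/3, Δ3=-5, Δ4=1/3
row 1: diag=6, rhs=15; c'=1/3, d'=5/2
row 2: denom=10−2·1/3=28/3; d'=(11−2·5/2)/(28/3)=9/14
row 3: denom=8−3·9/28=197/28; d'=(-44−3·9/14)/(197/28)=-1286/197
row 4: denom=8−1·28/197=1548/197; d'=(32−1·-1286/197)/(1548/197)=1265/258
back: M4=1265/258
back: M3=-1286/197−28/197·1265/258=-932/129
back: M2=9/14−9/28·-932/129=255/86
back: M1=5/2−1/3·255/86=65/43
M: M0=0, M1=65/43, M2=255/86, M3=-932/129, M4=1265/258, M5=0
seg 0: a=-3, c=M0/2=0, d=(M1−M0)/(6·1)=65/258, b=Δ0−h0·(2M0+M1)/6=-581/258
seg 1: a=-5, c=M1/2=65/86, d=(M2−M1)/(6·2)=125/1032, b=Δ1−h1·(2M1+M2)/6=-193/129
seg 2: a=-4, c=M2/2=255/172, d=(M3−M2)/(6·3)=-2629/4644, b=Δ2−h2·(2M2+M3)/6=769/258
seg 3: a=3, c=M3/2=-466/129, d=(M4−M3)/(6·1)=1043/516, b=Δ3−h3·(2M3+M4)/6=-1759/516
seg 4: a=-2, c=M4/2=1265/516, d=(M5−M4)/(6·3)=-1265/4644, b=Δ4−h4·(2M4+M5)/6=-393/86
t_q=31/4 → seg 4, τ=3/4; S=-2+-393/86·τ+1265/516·τ²+-1265/4644·τ³=-45829/11008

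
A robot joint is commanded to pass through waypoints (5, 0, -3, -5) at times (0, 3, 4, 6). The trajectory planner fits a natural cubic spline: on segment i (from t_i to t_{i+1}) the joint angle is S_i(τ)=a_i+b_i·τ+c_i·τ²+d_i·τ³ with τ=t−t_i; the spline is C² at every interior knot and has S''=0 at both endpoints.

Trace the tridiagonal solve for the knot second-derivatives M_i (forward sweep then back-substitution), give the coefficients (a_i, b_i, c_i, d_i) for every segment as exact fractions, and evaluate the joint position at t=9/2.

  seg 0: a=5 b=-145/141 c=0 d=-10/141
  seg 1: a=0 b=-415/141 c=-30/47 d=82/141
  seg 2: a=-3 b=-349/141 c=52/47 d=-26/141
S(9/2) = -749/188

Δ: Δ0=-5/3, Δ1=-3, Δ2=-1
row 1: diag=8, rhs=-8; c'=1/8, d'=-1
row 2: denom=6−1·1/8=47/8; d'=(12−1·-1)/(47/8)=104/47
back: M2=104/47
back: M1=-1−1/8·104/47=-60/47
M: M0=0, M1=-60/47, M2=104/47, M3=0
seg 0: a=5, c=M0/2=0, d=(M1−M0)/(6·3)=-10/141, b=Δ0−h0·(2M0+M1)/6=-145/141
seg 1: a=0, c=M1/2=-30/47, d=(M2−M1)/(6·1)=82/141, b=Δ1−h1·(2M1+M2)/6=-415/141
seg 2: a=-3, c=M2/2=52/47, d=(M3−M2)/(6·2)=-26/141, b=Δ2−h2·(2M2+M3)/6=-349/141
t_q=9/2 → seg 2, τ=1/2; S=-3+-349/141·τ+52/47·τ²+-26/141·τ³=-749/188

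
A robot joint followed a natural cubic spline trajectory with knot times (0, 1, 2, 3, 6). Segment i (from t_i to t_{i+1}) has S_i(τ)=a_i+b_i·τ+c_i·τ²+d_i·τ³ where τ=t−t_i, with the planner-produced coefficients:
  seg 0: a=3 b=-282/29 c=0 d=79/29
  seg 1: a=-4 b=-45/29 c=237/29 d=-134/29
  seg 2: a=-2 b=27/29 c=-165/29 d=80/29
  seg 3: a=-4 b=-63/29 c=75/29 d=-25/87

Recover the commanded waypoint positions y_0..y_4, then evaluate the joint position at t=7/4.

y_0=3 y_1=-4 y_2=-2 y_3=-4 y_4=5
S(7/4) = -2335/928

y_0 = S_0(0) = a_0 = 3
y_1 = S_1(0) = a_1 = -4
y_2 = S_2(0) = a_2 = -2
y_3 = S_3(0) = a_3 = -4
y_4 = S_3(3) = 5
t_q=7/4 is in segment 1 (τ=3/4); S_1(τ)=-2335/928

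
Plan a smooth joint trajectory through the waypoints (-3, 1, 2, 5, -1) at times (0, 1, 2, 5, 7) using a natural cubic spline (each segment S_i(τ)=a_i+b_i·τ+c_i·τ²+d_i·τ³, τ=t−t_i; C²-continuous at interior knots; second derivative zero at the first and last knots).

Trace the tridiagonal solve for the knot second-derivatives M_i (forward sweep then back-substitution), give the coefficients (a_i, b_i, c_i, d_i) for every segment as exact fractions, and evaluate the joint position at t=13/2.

  seg 0: a=-3 b=1321/274 c=0 d=-225/274
  seg 1: a=1 b=323/137 c=-675/274 d=303/274
  seg 2: a=2 b=205/274 c=117/137 d=-211/822
  seg 3: a=5 b=-145/137 c=-399/274 d=133/548
S(13/2) = 4187/4384

Δ: Δ0=4, Δ1=1, Δ2=1, Δ3=-3
row 1: diag=4, rhs=-18; c'=1/4, d'=-9/2
row 2: denom=8−1·1/4=31/4; d'=(0−1·-9/2)/(31/4)=18/31
row 3: denom=10−3·12/31=274/31; d'=(-24−3·18/31)/(274/31)=-399/137
back: M3=-399/137
back: M2=18/31−12/31·-399/137=234/137
back: M1=-9/2−1/4·234/137=-675/137
M: M0=0, M1=-675/137, M2=234/137, M3=-399/137, M4=0
seg 0: a=-3, c=M0/2=0, d=(M1−M0)/(6·1)=-225/274, b=Δ0−h0·(2M0+M1)/6=1321/274
seg 1: a=1, c=M1/2=-675/274, d=(M2−M1)/(6·1)=303/274, b=Δ1−h1·(2M1+M2)/6=323/137
seg 2: a=2, c=M2/2=117/137, d=(M3−M2)/(6·3)=-211/822, b=Δ2−h2·(2M2+M3)/6=205/274
seg 3: a=5, c=M3/2=-399/274, d=(M4−M3)/(6·2)=133/548, b=Δ3−h3·(2M3+M4)/6=-145/137
t_q=13/2 → seg 3, τ=3/2; S=5+-145/137·τ+-399/274·τ²+133/548·τ³=4187/4384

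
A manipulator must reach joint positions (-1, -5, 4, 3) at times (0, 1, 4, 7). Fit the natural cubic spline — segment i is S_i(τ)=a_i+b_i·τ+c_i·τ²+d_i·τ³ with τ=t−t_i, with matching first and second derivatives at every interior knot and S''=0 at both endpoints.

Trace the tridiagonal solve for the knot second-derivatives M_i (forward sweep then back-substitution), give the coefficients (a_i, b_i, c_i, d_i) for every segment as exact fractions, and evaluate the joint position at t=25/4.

Δ: Δ0=-4, Δ1=3, Δ2=-1/3
row 1: diag=8, rhs=42; c'=3/8, d'=21/4
row 2: denom=12−3·3/8=87/8; d'=(-20−3·21/4)/(87/8)=-286/87
back: M2=-286/87
back: M1=21/4−3/8·-286/87=188/29
M: M0=0, M1=188/29, M2=-286/87, M3=0
seg 0: a=-1, c=M0/2=0, d=(M1−M0)/(6·1)=94/87, b=Δ0−h0·(2M0+M1)/6=-442/87
seg 1: a=-5, c=M1/2=94/29, d=(M2−M1)/(6·3)=-425/783, b=Δ1−h1·(2M1+M2)/6=-160/87
seg 2: a=4, c=M2/2=-143/87, d=(M3−M2)/(6·3)=143/783, b=Δ2−h2·(2M2+M3)/6=257/87
t_q=25/4 → seg 2, τ=9/4; S=4+257/87·τ+-143/87·τ²+143/783·τ³=8177/1856

  seg 0: a=-1 b=-442/87 c=0 d=94/87
  seg 1: a=-5 b=-160/87 c=94/29 d=-425/783
  seg 2: a=4 b=257/87 c=-143/87 d=143/783
S(25/4) = 8177/1856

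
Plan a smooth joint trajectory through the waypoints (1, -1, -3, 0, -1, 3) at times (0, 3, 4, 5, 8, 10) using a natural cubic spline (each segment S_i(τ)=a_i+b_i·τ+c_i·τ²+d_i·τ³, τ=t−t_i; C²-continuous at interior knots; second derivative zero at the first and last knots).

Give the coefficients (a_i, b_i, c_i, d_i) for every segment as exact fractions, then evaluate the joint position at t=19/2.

  seg 0: a=1 b=124/303 c=0 d=-326/2727
  seg 1: a=-1 b=-854/303 c=-326/303 d=574/303
  seg 2: a=-3 b=72/101 c=1396/303 d=-703/303
  seg 3: a=0 b=899/303 c=-713/303 d=1139/2727
  seg 4: a=-1 b=38/303 c=142/101 d=-71/303
S(19/2) = 1261/808

Δ: Δ0=-2/3, Δ1=-2, Δ2=3, Δ3=-1/3, Δ4=2
row 1: diag=8, rhs=-8; c'=1/8, d'=-1
row 2: denom=4−1·1/8=31/8; d'=(30−1·-1)/(31/8)=8
row 3: denom=8−1·8/31=240/31; d'=(-20−1·8)/(240/31)=-217/60
row 4: denom=10−3·31/80=707/80; d'=(14−3·-217/60)/(707/80)=284/101
back: M4=284/101
back: M3=-217/60−31/80·284/101=-1426/303
back: M2=8−8/31·-1426/303=2792/303
back: M1=-1−1/8·2792/303=-652/303
M: M0=0, M1=-652/303, M2=2792/303, M3=-1426/303, M4=284/101, M5=0
seg 0: a=1, c=M0/2=0, d=(M1−M0)/(6·3)=-326/2727, b=Δ0−h0·(2M0+M1)/6=124/303
seg 1: a=-1, c=M1/2=-326/303, d=(M2−M1)/(6·1)=574/303, b=Δ1−h1·(2M1+M2)/6=-854/303
seg 2: a=-3, c=M2/2=1396/303, d=(M3−M2)/(6·1)=-703/303, b=Δ2−h2·(2M2+M3)/6=72/101
seg 3: a=0, c=M3/2=-713/303, d=(M4−M3)/(6·3)=1139/2727, b=Δ3−h3·(2M3+M4)/6=899/303
seg 4: a=-1, c=M4/2=142/101, d=(M5−M4)/(6·2)=-71/303, b=Δ4−h4·(2M4+M5)/6=38/303
t_q=19/2 → seg 4, τ=3/2; S=-1+38/303·τ+142/101·τ²+-71/303·τ³=1261/808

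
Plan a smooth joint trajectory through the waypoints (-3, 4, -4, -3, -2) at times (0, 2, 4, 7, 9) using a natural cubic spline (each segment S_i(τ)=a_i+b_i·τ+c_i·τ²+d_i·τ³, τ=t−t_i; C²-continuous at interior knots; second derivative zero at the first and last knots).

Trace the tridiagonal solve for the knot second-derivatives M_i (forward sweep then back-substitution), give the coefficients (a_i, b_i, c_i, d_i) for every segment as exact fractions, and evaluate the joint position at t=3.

  seg 0: a=-3 b=11833/2064 c=0 d=-4609/8256
  seg 1: a=4 b=-997/1032 c=-4609/1376 d=7565/8256
  seg 2: a=-4 b=-6953/2064 c=739/344 d=-629/2064
  seg 3: a=-3 b=667/516 c=-409/688 d=409/4128
S(3) = 1653/2752

Δ: Δ0=7/2, Δ1=-4, Δ2=1/3, Δ3=1/2
row 1: diag=8, rhs=-45; c'=1/4, d'=-45/8
row 2: denom=10−2·1/4=19/2; d'=(26−2·-45/8)/(19/2)=149/38
row 3: denom=10−3·6/19=172/19; d'=(1−3·149/38)/(172/19)=-409/344
back: M3=-409/344
back: M2=149/38−6/19·-409/344=739/172
back: M1=-45/8−1/4·739/172=-4609/688
M: M0=0, M1=-4609/688, M2=739/172, M3=-409/344, M4=0
seg 0: a=-3, c=M0/2=0, d=(M1−M0)/(6·2)=-4609/8256, b=Δ0−h0·(2M0+M1)/6=11833/2064
seg 1: a=4, c=M1/2=-4609/1376, d=(M2−M1)/(6·2)=7565/8256, b=Δ1−h1·(2M1+M2)/6=-997/1032
seg 2: a=-4, c=M2/2=739/344, d=(M3−M2)/(6·3)=-629/2064, b=Δ2−h2·(2M2+M3)/6=-6953/2064
seg 3: a=-3, c=M3/2=-409/688, d=(M4−M3)/(6·2)=409/4128, b=Δ3−h3·(2M3+M4)/6=667/516
t_q=3 → seg 1, τ=1; S=4+-997/1032·τ+-4609/1376·τ²+7565/8256·τ³=1653/2752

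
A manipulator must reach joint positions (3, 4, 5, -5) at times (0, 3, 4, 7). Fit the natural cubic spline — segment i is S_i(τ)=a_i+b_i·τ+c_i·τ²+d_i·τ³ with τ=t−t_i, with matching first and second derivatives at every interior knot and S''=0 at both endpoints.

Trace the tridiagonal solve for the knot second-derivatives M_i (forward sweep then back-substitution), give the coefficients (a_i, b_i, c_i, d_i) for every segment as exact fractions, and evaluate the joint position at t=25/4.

Δ: Δ0=1/3, Δ1=1, Δ2=-10/3
row 1: diag=8, rhs=4; c'=1/8, d'=1/2
row 2: denom=8−1·1/8=63/8; d'=(-26−1·1/2)/(63/8)=-212/63
back: M2=-212/63
back: M1=1/2−1/8·-212/63=58/63
M: M0=0, M1=58/63, M2=-212/63, M3=0
seg 0: a=3, c=M0/2=0, d=(M1−M0)/(6·3)=29/567, b=Δ0−h0·(2M0+M1)/6=-8/63
seg 1: a=4, c=M1/2=29/63, d=(M2−M1)/(6·1)=-5/7, b=Δ1−h1·(2M1+M2)/6=79/63
seg 2: a=5, c=M2/2=-106/63, d=(M3−M2)/(6·3)=106/567, b=Δ2−h2·(2M2+M3)/6=2/63
t_q=25/4 → seg 2, τ=9/4; S=5+2/63·τ+-106/63·τ²+106/567·τ³=-295/224

  seg 0: a=3 b=-8/63 c=0 d=29/567
  seg 1: a=4 b=79/63 c=29/63 d=-5/7
  seg 2: a=5 b=2/63 c=-106/63 d=106/567
S(25/4) = -295/224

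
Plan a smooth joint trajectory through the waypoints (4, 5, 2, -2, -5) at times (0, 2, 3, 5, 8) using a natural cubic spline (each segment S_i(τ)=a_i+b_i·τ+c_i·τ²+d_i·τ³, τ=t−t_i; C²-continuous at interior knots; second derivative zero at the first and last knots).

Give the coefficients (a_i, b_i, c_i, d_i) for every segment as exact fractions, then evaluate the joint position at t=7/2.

  seg 0: a=4 b=571/326 c=0 d=-51/163
  seg 1: a=5 b=-653/326 c=-306/163 d=287/326
  seg 2: a=2 b=-508/163 c=249/326 d=-67/652
  seg 3: a=-2 b=-211/163 c=24/163 d=-8/489
S(7/2) = 3233/5216

Δ: Δ0=1/2, Δ1=-3, Δ2=-2, Δ3=-1
row 1: diag=6, rhs=-21; c'=1/6, d'=-7/2
row 2: denom=6−1·1/6=35/6; d'=(6−1·-7/2)/(35/6)=57/35
row 3: denom=10−2·12/35=326/35; d'=(6−2·57/35)/(326/35)=48/163
back: M3=48/163
back: M2=57/35−12/35·48/163=249/163
back: M1=-7/2−1/6·249/163=-612/163
M: M0=0, M1=-612/163, M2=249/163, M3=48/163, M4=0
seg 0: a=4, c=M0/2=0, d=(M1−M0)/(6·2)=-51/163, b=Δ0−h0·(2M0+M1)/6=571/326
seg 1: a=5, c=M1/2=-306/163, d=(M2−M1)/(6·1)=287/326, b=Δ1−h1·(2M1+M2)/6=-653/326
seg 2: a=2, c=M2/2=249/326, d=(M3−M2)/(6·2)=-67/652, b=Δ2−h2·(2M2+M3)/6=-508/163
seg 3: a=-2, c=M3/2=24/163, d=(M4−M3)/(6·3)=-8/489, b=Δ3−h3·(2M3+M4)/6=-211/163
t_q=7/2 → seg 2, τ=1/2; S=2+-508/163·τ+249/326·τ²+-67/652·τ³=3233/5216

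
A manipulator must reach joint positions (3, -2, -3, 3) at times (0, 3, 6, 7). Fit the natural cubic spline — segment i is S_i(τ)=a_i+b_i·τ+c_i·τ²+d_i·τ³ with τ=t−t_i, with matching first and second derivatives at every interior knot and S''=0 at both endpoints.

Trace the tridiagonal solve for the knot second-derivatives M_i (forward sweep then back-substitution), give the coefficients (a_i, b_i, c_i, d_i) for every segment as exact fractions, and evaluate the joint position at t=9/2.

  seg 0: a=3 b=-40/29 c=0 d=-25/783
  seg 1: a=-2 b=-65/29 c=-25/87 d=241/783
  seg 2: a=-3 b=126/29 c=72/29 d=-24/29
S(9/2) = -1153/232

Δ: Δ0=-5/3, Δ1=-1/3, Δ2=6
row 1: diag=12, rhs=8; c'=1/4, d'=2/3
row 2: denom=8−3·1/4=29/4; d'=(38−3·2/3)/(29/4)=144/29
back: M2=144/29
back: M1=2/3−1/4·144/29=-50/87
M: M0=0, M1=-50/87, M2=144/29, M3=0
seg 0: a=3, c=M0/2=0, d=(M1−M0)/(6·3)=-25/783, b=Δ0−h0·(2M0+M1)/6=-40/29
seg 1: a=-2, c=M1/2=-25/87, d=(M2−M1)/(6·3)=241/783, b=Δ1−h1·(2M1+M2)/6=-65/29
seg 2: a=-3, c=M2/2=72/29, d=(M3−M2)/(6·1)=-24/29, b=Δ2−h2·(2M2+M3)/6=126/29
t_q=9/2 → seg 1, τ=3/2; S=-2+-65/29·τ+-25/87·τ²+241/783·τ³=-1153/232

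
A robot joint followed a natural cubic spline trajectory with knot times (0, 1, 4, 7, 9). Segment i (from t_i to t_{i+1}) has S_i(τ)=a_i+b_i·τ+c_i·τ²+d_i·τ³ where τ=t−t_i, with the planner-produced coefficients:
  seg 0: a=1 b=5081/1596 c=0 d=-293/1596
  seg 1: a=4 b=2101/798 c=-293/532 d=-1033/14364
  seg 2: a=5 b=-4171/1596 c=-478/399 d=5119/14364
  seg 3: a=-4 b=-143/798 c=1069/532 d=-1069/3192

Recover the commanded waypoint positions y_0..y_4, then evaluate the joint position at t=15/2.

y_0 = S_0(0) = a_0 = 1
y_1 = S_1(0) = a_1 = 4
y_2 = S_2(0) = a_2 = 5
y_3 = S_3(0) = a_3 = -4
y_4 = S_3(2) = 1
t_q=15/2 is in segment 3 (τ=1/2); S_3(τ)=-4413/1216

y_0=1 y_1=4 y_2=5 y_3=-4 y_4=1
S(15/2) = -4413/1216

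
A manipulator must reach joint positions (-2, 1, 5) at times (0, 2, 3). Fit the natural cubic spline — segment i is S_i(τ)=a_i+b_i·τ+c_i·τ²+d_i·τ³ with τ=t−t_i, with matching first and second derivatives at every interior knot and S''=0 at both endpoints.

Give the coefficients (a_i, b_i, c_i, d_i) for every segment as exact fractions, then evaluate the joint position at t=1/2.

Δ: Δ0=3/2, Δ1=4
row 1: diag=6, rhs=15; c'=1/6, d'=5/2
back: M1=5/2
M: M0=0, M1=5/2, M2=0
seg 0: a=-2, c=M0/2=0, d=(M1−M0)/(6·2)=5/24, b=Δ0−h0·(2M0+M1)/6=2/3
seg 1: a=1, c=M1/2=5/4, d=(M2−M1)/(6·1)=-5/12, b=Δ1−h1·(2M1+M2)/6=19/6
t_q=1/2 → seg 0, τ=1/2; S=-2+2/3·τ+0·τ²+5/24·τ³=-105/64

  seg 0: a=-2 b=2/3 c=0 d=5/24
  seg 1: a=1 b=19/6 c=5/4 d=-5/12
S(1/2) = -105/64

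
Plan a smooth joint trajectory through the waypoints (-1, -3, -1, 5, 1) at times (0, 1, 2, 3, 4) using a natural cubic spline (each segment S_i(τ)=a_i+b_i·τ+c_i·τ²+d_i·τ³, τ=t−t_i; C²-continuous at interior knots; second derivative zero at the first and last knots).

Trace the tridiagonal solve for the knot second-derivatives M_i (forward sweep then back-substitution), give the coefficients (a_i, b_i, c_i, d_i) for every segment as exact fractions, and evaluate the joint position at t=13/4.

  seg 0: a=-1 b=-73/28 c=0 d=17/28
  seg 1: a=-3 b=-11/14 c=51/28 d=27/28
  seg 2: a=-1 b=23/4 c=33/7 d=-125/28
  seg 3: a=5 b=25/14 c=-243/28 d=81/28
S(13/4) = 1267/256

Δ: Δ0=-2, Δ1=2, Δ2=6, Δ3=-4
row 1: diag=4, rhs=24; c'=1/4, d'=6
row 2: denom=4−1·1/4=15/4; d'=(24−1·6)/(15/4)=24/5
row 3: denom=4−1·4/15=56/15; d'=(-60−1·24/5)/(56/15)=-243/14
back: M3=-243/14
back: M2=24/5−4/15·-243/14=66/7
back: M1=6−1/4·66/7=51/14
M: M0=0, M1=51/14, M2=66/7, M3=-243/14, M4=0
seg 0: a=-1, c=M0/2=0, d=(M1−M0)/(6·1)=17/28, b=Δ0−h0·(2M0+M1)/6=-73/28
seg 1: a=-3, c=M1/2=51/28, d=(M2−M1)/(6·1)=27/28, b=Δ1−h1·(2M1+M2)/6=-11/14
seg 2: a=-1, c=M2/2=33/7, d=(M3−M2)/(6·1)=-125/28, b=Δ2−h2·(2M2+M3)/6=23/4
seg 3: a=5, c=M3/2=-243/28, d=(M4−M3)/(6·1)=81/28, b=Δ3−h3·(2M3+M4)/6=25/14
t_q=13/4 → seg 3, τ=1/4; S=5+25/14·τ+-243/28·τ²+81/28·τ³=1267/256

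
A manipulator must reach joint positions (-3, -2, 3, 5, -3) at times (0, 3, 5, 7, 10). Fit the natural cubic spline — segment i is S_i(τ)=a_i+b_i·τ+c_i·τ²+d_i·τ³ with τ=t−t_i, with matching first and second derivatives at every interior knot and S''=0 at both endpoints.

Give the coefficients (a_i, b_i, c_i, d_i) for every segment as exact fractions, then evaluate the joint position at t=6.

Δ: Δ0=1/3, Δ1=5/2, Δ2=1, Δ3=-8/3
row 1: diag=10, rhs=13; c'=1/5, d'=13/10
row 2: denom=8−2·1/5=38/5; d'=(-9−2·13/10)/(38/5)=-29/19
row 3: denom=10−2·5/19=180/19; d'=(-22−2·-29/19)/(180/19)=-2
back: M3=-2
back: M2=-29/19−5/19·-2=-1
back: M1=13/10−1/5·-1=3/2
M: M0=0, M1=3/2, M2=-1, M3=-2, M4=0
seg 0: a=-3, c=M0/2=0, d=(M1−M0)/(6·3)=1/12, b=Δ0−h0·(2M0+M1)/6=-5/12
seg 1: a=-2, c=M1/2=3/4, d=(M2−M1)/(6·2)=-5/24, b=Δ1−h1·(2M1+M2)/6=11/6
seg 2: a=3, c=M2/2=-1/2, d=(M3−M2)/(6·2)=-1/12, b=Δ2−h2·(2M2+M3)/6=7/3
seg 3: a=5, c=M3/2=-1, d=(M4−M3)/(6·3)=1/9, b=Δ3−h3·(2M3+M4)/6=-2/3
t_q=6 → seg 2, τ=1; S=3+7/3·τ+-1/2·τ²+-1/12·τ³=19/4

  seg 0: a=-3 b=-5/12 c=0 d=1/12
  seg 1: a=-2 b=11/6 c=3/4 d=-5/24
  seg 2: a=3 b=7/3 c=-1/2 d=-1/12
  seg 3: a=5 b=-2/3 c=-1 d=1/9
S(6) = 19/4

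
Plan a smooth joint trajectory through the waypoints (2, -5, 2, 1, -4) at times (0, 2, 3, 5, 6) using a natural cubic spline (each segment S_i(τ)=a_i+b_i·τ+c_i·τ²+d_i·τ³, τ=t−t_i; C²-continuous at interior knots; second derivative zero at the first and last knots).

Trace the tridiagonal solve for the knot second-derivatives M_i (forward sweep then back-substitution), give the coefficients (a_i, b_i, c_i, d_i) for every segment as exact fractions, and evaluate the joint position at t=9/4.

  seg 0: a=2 b=-15/2 c=0 d=1
  seg 1: a=-5 b=9/2 c=6 d=-7/2
  seg 2: a=2 b=6 c=-9/2 d=5/8
  seg 3: a=1 b=-9/2 c=-3/4 d=1/4
S(9/4) = -455/128

Δ: Δ0=-7/2, Δ1=7, Δ2=-1/2, Δ3=-5
row 1: diag=6, rhs=63; c'=1/6, d'=21/2
row 2: denom=6−1·1/6=35/6; d'=(-45−1·21/2)/(35/6)=-333/35
row 3: denom=6−2·12/35=186/35; d'=(-27−2·-333/35)/(186/35)=-3/2
back: M3=-3/2
back: M2=-333/35−12/35·-3/2=-9
back: M1=21/2−1/6·-9=12
M: M0=0, M1=12, M2=-9, M3=-3/2, M4=0
seg 0: a=2, c=M0/2=0, d=(M1−M0)/(6·2)=1, b=Δ0−h0·(2M0+M1)/6=-15/2
seg 1: a=-5, c=M1/2=6, d=(M2−M1)/(6·1)=-7/2, b=Δ1−h1·(2M1+M2)/6=9/2
seg 2: a=2, c=M2/2=-9/2, d=(M3−M2)/(6·2)=5/8, b=Δ2−h2·(2M2+M3)/6=6
seg 3: a=1, c=M3/2=-3/4, d=(M4−M3)/(6·1)=1/4, b=Δ3−h3·(2M3+M4)/6=-9/2
t_q=9/4 → seg 1, τ=1/4; S=-5+9/2·τ+6·τ²+-7/2·τ³=-455/128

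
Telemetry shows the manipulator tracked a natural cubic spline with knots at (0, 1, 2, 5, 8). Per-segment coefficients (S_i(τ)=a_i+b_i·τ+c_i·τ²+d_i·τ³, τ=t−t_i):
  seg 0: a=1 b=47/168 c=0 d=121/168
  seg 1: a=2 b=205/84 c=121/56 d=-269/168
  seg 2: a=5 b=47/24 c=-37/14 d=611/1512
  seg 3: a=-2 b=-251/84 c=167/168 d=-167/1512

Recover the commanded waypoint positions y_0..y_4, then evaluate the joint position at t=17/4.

y_0 = S_0(0) = a_0 = 1
y_1 = S_1(0) = a_1 = 2
y_2 = S_2(0) = a_2 = 5
y_3 = S_3(0) = a_3 = -2
y_4 = S_3(3) = -5
t_q=17/4 is in segment 2 (τ=9/4); S_2(τ)=2257/3584

y_0=1 y_1=2 y_2=5 y_3=-2 y_4=-5
S(17/4) = 2257/3584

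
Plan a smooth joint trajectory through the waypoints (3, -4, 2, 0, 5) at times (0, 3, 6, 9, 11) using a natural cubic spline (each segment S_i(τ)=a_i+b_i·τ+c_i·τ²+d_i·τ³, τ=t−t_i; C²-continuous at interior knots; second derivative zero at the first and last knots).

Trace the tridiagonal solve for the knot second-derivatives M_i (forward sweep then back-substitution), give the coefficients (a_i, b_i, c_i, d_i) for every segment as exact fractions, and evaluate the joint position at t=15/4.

  seg 0: a=3 b=-1037/276 c=0 d=131/828
  seg 1: a=-4 b=71/138 c=131/92 d=-769/2484
  seg 2: a=2 b=193/276 c=-94/69 d=751/2484
  seg 3: a=0 b=95/138 c=125/92 d=-125/552
S(15/4) = -17333/5888

Δ: Δ0=-7/3, Δ1=2, Δ2=-2/3, Δ3=5/2
row 1: diag=12, rhs=26; c'=1/4, d'=13/6
row 2: denom=12−3·1/4=45/4; d'=(-16−3·13/6)/(45/4)=-2
row 3: denom=10−3·4/15=46/5; d'=(19−3·-2)/(46/5)=125/46
back: M3=125/46
back: M2=-2−4/15·125/46=-188/69
back: M1=13/6−1/4·-188/69=131/46
M: M0=0, M1=131/46, M2=-188/69, M3=125/46, M4=0
seg 0: a=3, c=M0/2=0, d=(M1−M0)/(6·3)=131/828, b=Δ0−h0·(2M0+M1)/6=-1037/276
seg 1: a=-4, c=M1/2=131/92, d=(M2−M1)/(6·3)=-769/2484, b=Δ1−h1·(2M1+M2)/6=71/138
seg 2: a=2, c=M2/2=-94/69, d=(M3−M2)/(6·3)=751/2484, b=Δ2−h2·(2M2+M3)/6=193/276
seg 3: a=0, c=M3/2=125/92, d=(M4−M3)/(6·2)=-125/552, b=Δ3−h3·(2M3+M4)/6=95/138
t_q=15/4 → seg 1, τ=3/4; S=-4+71/138·τ+131/92·τ²+-769/2484·τ³=-17333/5888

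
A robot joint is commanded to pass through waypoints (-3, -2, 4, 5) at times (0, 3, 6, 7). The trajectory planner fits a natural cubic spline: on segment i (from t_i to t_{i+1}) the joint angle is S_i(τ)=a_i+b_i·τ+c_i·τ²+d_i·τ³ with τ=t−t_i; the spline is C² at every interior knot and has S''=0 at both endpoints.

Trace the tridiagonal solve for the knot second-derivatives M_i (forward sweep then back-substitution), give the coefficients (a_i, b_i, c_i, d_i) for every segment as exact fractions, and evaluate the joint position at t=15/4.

  seg 0: a=-3 b=-20/87 c=0 d=49/783
  seg 1: a=-2 b=127/87 c=49/87 d=-100/783
  seg 2: a=4 b=121/87 c=-17/29 d=17/87
S(15/4) = -149/232

Δ: Δ0=1/3, Δ1=2, Δ2=1
row 1: diag=12, rhs=10; c'=1/4, d'=5/6
row 2: denom=8−3·1/4=29/4; d'=(-6−3·5/6)/(29/4)=-34/29
back: M2=-34/29
back: M1=5/6−1/4·-34/29=98/87
M: M0=0, M1=98/87, M2=-34/29, M3=0
seg 0: a=-3, c=M0/2=0, d=(M1−M0)/(6·3)=49/783, b=Δ0−h0·(2M0+M1)/6=-20/87
seg 1: a=-2, c=M1/2=49/87, d=(M2−M1)/(6·3)=-100/783, b=Δ1−h1·(2M1+M2)/6=127/87
seg 2: a=4, c=M2/2=-17/29, d=(M3−M2)/(6·1)=17/87, b=Δ2−h2·(2M2+M3)/6=121/87
t_q=15/4 → seg 1, τ=3/4; S=-2+127/87·τ+49/87·τ²+-100/783·τ³=-149/232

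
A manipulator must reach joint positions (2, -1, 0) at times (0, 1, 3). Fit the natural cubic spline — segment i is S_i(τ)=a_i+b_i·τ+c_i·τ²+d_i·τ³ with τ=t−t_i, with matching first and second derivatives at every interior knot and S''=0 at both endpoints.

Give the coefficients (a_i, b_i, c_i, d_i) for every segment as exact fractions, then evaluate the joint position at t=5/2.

Δ: Δ0=-3, Δ1=1/2
row 1: diag=6, rhs=21; c'=1/3, d'=7/2
back: M1=7/2
M: M0=0, M1=7/2, M2=0
seg 0: a=2, c=M0/2=0, d=(M1−M0)/(6·1)=7/12, b=Δ0−h0·(2M0+M1)/6=-43/12
seg 1: a=-1, c=M1/2=7/4, d=(M2−M1)/(6·2)=-7/24, b=Δ1−h1·(2M1+M2)/6=-11/6
t_q=5/2 → seg 1, τ=3/2; S=-1+-11/6·τ+7/4·τ²+-7/24·τ³=-51/64

  seg 0: a=2 b=-43/12 c=0 d=7/12
  seg 1: a=-1 b=-11/6 c=7/4 d=-7/24
S(5/2) = -51/64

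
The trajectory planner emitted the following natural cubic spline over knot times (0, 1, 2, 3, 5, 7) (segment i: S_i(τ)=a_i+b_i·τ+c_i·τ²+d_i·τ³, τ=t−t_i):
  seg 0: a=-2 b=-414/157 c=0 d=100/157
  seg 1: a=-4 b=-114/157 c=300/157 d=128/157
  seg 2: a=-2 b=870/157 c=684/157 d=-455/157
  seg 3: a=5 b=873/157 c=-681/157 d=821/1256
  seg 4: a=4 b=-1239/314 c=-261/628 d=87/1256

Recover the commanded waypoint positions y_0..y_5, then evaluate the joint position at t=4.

y_0 = S_0(0) = a_0 = -2
y_1 = S_1(0) = a_1 = -4
y_2 = S_2(0) = a_2 = -2
y_3 = S_3(0) = a_3 = 5
y_4 = S_4(0) = a_4 = 4
y_5 = S_4(2) = -5
t_q=4 is in segment 3 (τ=1); S_3(τ)=8637/1256

y_0=-2 y_1=-4 y_2=-2 y_3=5 y_4=4 y_5=-5
S(4) = 8637/1256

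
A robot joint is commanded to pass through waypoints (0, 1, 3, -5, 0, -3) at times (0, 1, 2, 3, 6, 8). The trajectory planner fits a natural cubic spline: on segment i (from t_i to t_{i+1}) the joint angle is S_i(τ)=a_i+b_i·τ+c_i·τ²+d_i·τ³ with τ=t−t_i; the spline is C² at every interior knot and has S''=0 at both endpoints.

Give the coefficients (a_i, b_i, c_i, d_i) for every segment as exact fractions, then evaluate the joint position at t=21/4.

Δ: Δ0=1, Δ1=2, Δ2=-8, Δ3=5/3, Δ4=-3/2
row 1: diag=4, rhs=6; c'=1/4, d'=3/2
row 2: denom=4−1·1/4=15/4; d'=(-60−1·3/2)/(15/4)=-82/5
row 3: denom=8−1·4/15=116/15; d'=(58−1·-82/5)/(116/15)=279/29
row 4: denom=10−3·45/116=1025/116; d'=(-19−3·279/29)/(1025/116)=-5552/1025
back: M4=-5552/1025
back: M3=279/29−45/116·-5552/1025=2403/205
back: M2=-82/5−4/15·2403/205=-20014/1025
back: M1=3/2−1/4·-20014/1025=6541/1025
M: M0=0, M1=6541/1025, M2=-20014/1025, M3=2403/205, M4=-5552/1025, M5=0
seg 0: a=0, c=M0/2=0, d=(M1−M0)/(6·1)=6541/6150, b=Δ0−h0·(2M0+M1)/6=-391/6150
seg 1: a=1, c=M1/2=6541/2050, d=(M2−M1)/(6·1)=-5311/1230, b=Δ1−h1·(2M1+M2)/6=9616/3075
seg 2: a=3, c=M2/2=-10007/1025, d=(M3−M2)/(6·1)=32029/6150, b=Δ2−h2·(2M2+M3)/6=-21187/6150
seg 3: a=-5, c=M3/2=2403/410, d=(M4−M3)/(6·3)=-17567/18450, b=Δ3−h3·(2M3+M4)/6=-22592/3075
seg 4: a=0, c=M4/2=-2776/1025, d=(M5−M4)/(6·2)=1388/3075, b=Δ4−h4·(2M4+M5)/6=12983/6150
t_q=21/4 → seg 3, τ=9/4; S=-5+-22592/3075·τ+2403/410·τ²+-17567/18450·τ³=-354899/131200

  seg 0: a=0 b=-391/6150 c=0 d=6541/6150
  seg 1: a=1 b=9616/3075 c=6541/2050 d=-5311/1230
  seg 2: a=3 b=-21187/6150 c=-10007/1025 d=32029/6150
  seg 3: a=-5 b=-22592/3075 c=2403/410 d=-17567/18450
  seg 4: a=0 b=12983/6150 c=-2776/1025 d=1388/3075
S(21/4) = -354899/131200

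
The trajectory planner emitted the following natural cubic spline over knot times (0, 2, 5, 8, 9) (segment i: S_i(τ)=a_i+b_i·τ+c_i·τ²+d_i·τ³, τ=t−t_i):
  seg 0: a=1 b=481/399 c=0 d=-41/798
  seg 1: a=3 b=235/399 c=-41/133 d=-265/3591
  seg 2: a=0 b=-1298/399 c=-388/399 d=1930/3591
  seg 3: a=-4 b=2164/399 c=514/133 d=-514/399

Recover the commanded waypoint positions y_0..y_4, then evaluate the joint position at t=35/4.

y_0 = S_0(0) = a_0 = 1
y_1 = S_1(0) = a_1 = 3
y_2 = S_2(0) = a_2 = 0
y_3 = S_3(0) = a_3 = -4
y_4 = S_3(1) = 4
t_q=35/4 is in segment 3 (τ=3/4); S_3(τ)=7227/4256

y_0=1 y_1=3 y_2=0 y_3=-4 y_4=4
S(35/4) = 7227/4256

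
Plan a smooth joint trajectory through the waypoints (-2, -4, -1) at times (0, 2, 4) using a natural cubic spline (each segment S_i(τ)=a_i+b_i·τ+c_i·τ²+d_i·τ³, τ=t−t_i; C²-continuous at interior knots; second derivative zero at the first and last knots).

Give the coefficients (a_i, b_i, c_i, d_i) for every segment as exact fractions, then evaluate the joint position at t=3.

  seg 0: a=-2 b=-13/8 c=0 d=5/32
  seg 1: a=-4 b=1/4 c=15/16 d=-5/32
S(3) = -95/32

Δ: Δ0=-1, Δ1=3/2
row 1: diag=8, rhs=15; c'=1/4, d'=15/8
back: M1=15/8
M: M0=0, M1=15/8, M2=0
seg 0: a=-2, c=M0/2=0, d=(M1−M0)/(6·2)=5/32, b=Δ0−h0·(2M0+M1)/6=-13/8
seg 1: a=-4, c=M1/2=15/16, d=(M2−M1)/(6·2)=-5/32, b=Δ1−h1·(2M1+M2)/6=1/4
t_q=3 → seg 1, τ=1; S=-4+1/4·τ+15/16·τ²+-5/32·τ³=-95/32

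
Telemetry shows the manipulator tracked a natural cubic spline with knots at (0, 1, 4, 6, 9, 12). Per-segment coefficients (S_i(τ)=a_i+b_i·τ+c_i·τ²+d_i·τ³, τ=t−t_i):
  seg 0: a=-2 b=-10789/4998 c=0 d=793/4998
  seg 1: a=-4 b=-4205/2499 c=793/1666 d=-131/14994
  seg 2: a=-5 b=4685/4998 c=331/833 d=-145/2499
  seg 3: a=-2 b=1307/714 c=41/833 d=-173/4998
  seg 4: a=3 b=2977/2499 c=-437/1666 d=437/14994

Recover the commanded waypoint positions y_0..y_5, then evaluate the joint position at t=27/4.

y_0=-2 y_1=-4 y_2=-5 y_3=-2 y_4=3 y_5=5
S(27/4) = -65469/106624

y_0 = S_0(0) = a_0 = -2
y_1 = S_1(0) = a_1 = -4
y_2 = S_2(0) = a_2 = -5
y_3 = S_3(0) = a_3 = -2
y_4 = S_4(0) = a_4 = 3
y_5 = S_4(3) = 5
t_q=27/4 is in segment 3 (τ=3/4); S_3(τ)=-65469/106624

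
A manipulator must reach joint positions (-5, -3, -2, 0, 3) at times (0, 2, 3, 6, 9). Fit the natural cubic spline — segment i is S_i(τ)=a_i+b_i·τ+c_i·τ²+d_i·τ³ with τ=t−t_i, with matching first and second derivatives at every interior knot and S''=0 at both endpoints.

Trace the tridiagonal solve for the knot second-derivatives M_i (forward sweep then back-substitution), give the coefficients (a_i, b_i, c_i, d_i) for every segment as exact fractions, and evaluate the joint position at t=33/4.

Δ: Δ0=1, Δ1=1, Δ2=2/3, Δ3=1
row 1: diag=6, rhs=0; c'=1/6, d'=0
row 2: denom=8−1·1/6=47/6; d'=(-2−1·0)/(47/6)=-12/47
row 3: denom=12−3·18/47=510/47; d'=(2−3·-12/47)/(510/47)=13/51
back: M3=13/51
back: M2=-12/47−18/47·13/51=-6/17
back: M1=0−1/6·-6/17=1/17
M: M0=0, M1=1/17, M2=-6/17, M3=13/51, M4=0
seg 0: a=-5, c=M0/2=0, d=(M1−M0)/(6·2)=1/204, b=Δ0−h0·(2M0+M1)/6=50/51
seg 1: a=-3, c=M1/2=1/34, d=(M2−M1)/(6·1)=-7/102, b=Δ1−h1·(2M1+M2)/6=53/51
seg 2: a=-2, c=M2/2=-3/17, d=(M3−M2)/(6·3)=31/918, b=Δ2−h2·(2M2+M3)/6=91/102
seg 3: a=0, c=M3/2=13/102, d=(M4−M3)/(6·3)=-13/918, b=Δ3−h3·(2M3+M4)/6=38/51
t_q=33/4 → seg 3, τ=9/4; S=0+38/51·τ+13/102·τ²+-13/918·τ³=4701/2176

  seg 0: a=-5 b=50/51 c=0 d=1/204
  seg 1: a=-3 b=53/51 c=1/34 d=-7/102
  seg 2: a=-2 b=91/102 c=-3/17 d=31/918
  seg 3: a=0 b=38/51 c=13/102 d=-13/918
S(33/4) = 4701/2176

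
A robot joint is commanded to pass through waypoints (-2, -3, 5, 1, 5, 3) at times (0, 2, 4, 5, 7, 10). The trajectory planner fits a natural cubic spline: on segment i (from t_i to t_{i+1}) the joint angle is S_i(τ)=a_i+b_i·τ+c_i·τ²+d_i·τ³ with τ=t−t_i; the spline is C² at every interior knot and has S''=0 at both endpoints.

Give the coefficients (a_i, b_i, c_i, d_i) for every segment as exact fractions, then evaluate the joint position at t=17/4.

  seg 0: a=-2 b=-9269/3576 c=0 d=7481/14304
  seg 1: a=-3 b=6587/1788 c=7481/2384 d=-21313/14304
  seg 2: a=5 b=-5879/3576 c=-1729/298 d=12323/3576
  seg 3: a=1 b=-5203/1788 c=5407/1192 d=-3721/3576
  seg 4: a=5 b=4913/1788 c=-2035/1192 d=2035/10728
S(17/4) = 326529/76288

Δ: Δ0=-1/2, Δ1=4, Δ2=-4, Δ3=2, Δ4=-2/3
row 1: diag=8, rhs=27; c'=1/4, d'=27/8
row 2: denom=6−2·1/4=11/2; d'=(-48−2·27/8)/(11/2)=-219/22
row 3: denom=6−1·2/11=64/11; d'=(36−1·-219/22)/(64/11)=1011/128
row 4: denom=10−2·11/32=149/16; d'=(-16−2·1011/128)/(149/16)=-2035/596
back: M4=-2035/596
back: M3=1011/128−11/32·-2035/596=5407/596
back: M2=-219/22−2/11·5407/596=-1729/149
back: M1=27/8−1/4·-1729/149=7481/1192
M: M0=0, M1=7481/1192, M2=-1729/149, M3=5407/596, M4=-2035/596, M5=0
seg 0: a=-2, c=M0/2=0, d=(M1−M0)/(6·2)=7481/14304, b=Δ0−h0·(2M0+M1)/6=-9269/3576
seg 1: a=-3, c=M1/2=7481/2384, d=(M2−M1)/(6·2)=-21313/14304, b=Δ1−h1·(2M1+M2)/6=6587/1788
seg 2: a=5, c=M2/2=-1729/298, d=(M3−M2)/(6·1)=12323/3576, b=Δ2−h2·(2M2+M3)/6=-5879/3576
seg 3: a=1, c=M3/2=5407/1192, d=(M4−M3)/(6·2)=-3721/3576, b=Δ3−h3·(2M3+M4)/6=-5203/1788
seg 4: a=5, c=M4/2=-2035/1192, d=(M5−M4)/(6·3)=2035/10728, b=Δ4−h4·(2M4+M5)/6=4913/1788
t_q=17/4 → seg 2, τ=1/4; S=5+-5879/3576·τ+-1729/298·τ²+12323/3576·τ³=326529/76288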